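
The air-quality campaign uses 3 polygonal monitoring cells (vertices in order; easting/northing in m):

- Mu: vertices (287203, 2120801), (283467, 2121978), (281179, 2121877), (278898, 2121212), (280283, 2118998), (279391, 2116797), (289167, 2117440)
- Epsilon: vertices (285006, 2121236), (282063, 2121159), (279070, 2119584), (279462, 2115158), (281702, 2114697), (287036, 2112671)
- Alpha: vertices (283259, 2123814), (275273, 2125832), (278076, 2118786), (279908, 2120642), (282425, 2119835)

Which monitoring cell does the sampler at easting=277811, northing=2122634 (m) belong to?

Cast a ray rightward from (277811, 2122634). For each polygon, the edges (by vertex number in listed order) whose endpoints lie on opposite sides of northing = 2122634, where each meets that height, and whether that is right or left of the point:
Mu: no edge straddles that height → 0 crossings.
Epsilon: no edge straddles that height → 0 crossings.
Alpha: 2–3 at easting≈276545.2 (left), 5–1 at easting≈283011.7 (right) → 1 crossing.
Only Alpha has an odd count, so the point is inside Alpha.

Alpha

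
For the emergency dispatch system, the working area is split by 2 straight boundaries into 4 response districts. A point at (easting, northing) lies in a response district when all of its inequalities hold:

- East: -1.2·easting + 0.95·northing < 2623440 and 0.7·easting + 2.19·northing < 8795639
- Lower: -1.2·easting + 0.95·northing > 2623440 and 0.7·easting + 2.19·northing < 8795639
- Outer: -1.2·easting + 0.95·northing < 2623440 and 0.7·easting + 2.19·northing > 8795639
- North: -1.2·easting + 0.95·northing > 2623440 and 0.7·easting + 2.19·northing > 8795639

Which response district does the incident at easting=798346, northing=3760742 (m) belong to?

East

-1.2·798346 + 0.95·3760742 = 2614689.700, which is < 2623440
0.7·798346 + 2.19·3760742 = 8794867.180, which is < 8795639
This sign pattern matches East.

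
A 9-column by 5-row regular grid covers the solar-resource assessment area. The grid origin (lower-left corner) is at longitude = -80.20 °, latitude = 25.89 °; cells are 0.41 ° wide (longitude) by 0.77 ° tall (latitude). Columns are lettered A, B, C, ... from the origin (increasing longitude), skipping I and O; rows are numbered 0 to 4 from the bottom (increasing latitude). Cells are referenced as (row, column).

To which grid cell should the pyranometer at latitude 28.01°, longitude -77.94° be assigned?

Column index: ⌊(-77.94 − -80.20) / 0.41⌋ = ⌊5.512⌋ = 5 → column F
Row offset from origin: ⌊(28.01 − 25.89) / 0.77⌋ = ⌊2.753⌋ = 2 → row 2

(2, F)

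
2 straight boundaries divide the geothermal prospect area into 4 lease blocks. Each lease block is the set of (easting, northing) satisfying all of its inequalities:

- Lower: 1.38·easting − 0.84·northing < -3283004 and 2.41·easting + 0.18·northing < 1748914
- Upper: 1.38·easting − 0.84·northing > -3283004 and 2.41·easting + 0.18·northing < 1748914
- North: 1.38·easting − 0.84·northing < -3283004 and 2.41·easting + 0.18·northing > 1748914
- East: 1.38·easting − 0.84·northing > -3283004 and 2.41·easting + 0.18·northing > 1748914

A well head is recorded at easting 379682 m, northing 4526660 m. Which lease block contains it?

Upper

1.38·379682 − 0.84·4526660 = -3278433.240, which is > -3283004
2.41·379682 + 0.18·4526660 = 1729832.420, which is < 1748914
This sign pattern matches Upper.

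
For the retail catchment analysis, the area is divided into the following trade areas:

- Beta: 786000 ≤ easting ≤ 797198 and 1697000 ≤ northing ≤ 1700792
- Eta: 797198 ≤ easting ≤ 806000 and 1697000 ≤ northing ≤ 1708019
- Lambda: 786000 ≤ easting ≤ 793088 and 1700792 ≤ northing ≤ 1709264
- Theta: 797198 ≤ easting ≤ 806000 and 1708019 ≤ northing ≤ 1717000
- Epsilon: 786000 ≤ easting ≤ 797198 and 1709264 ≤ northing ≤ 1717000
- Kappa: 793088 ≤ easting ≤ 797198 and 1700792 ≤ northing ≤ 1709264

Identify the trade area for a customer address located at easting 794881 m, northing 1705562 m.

The point has easting = 794881 and northing = 1705562.
Only Kappa satisfies 793088 ≤ easting ≤ 797198 and 1700792 ≤ northing ≤ 1709264.

Kappa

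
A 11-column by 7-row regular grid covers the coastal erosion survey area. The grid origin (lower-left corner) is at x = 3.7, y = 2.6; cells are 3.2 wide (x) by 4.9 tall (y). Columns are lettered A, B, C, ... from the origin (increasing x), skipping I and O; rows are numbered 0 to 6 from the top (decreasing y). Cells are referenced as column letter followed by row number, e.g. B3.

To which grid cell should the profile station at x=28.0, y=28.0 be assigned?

Column index: ⌊(28.0 − 3.7) / 3.2⌋ = ⌊7.594⌋ = 7 → column H
Row offset from origin: ⌊(28.0 − 2.6) / 4.9⌋ = ⌊5.184⌋ = 5 → row 1 (counted from top)

H1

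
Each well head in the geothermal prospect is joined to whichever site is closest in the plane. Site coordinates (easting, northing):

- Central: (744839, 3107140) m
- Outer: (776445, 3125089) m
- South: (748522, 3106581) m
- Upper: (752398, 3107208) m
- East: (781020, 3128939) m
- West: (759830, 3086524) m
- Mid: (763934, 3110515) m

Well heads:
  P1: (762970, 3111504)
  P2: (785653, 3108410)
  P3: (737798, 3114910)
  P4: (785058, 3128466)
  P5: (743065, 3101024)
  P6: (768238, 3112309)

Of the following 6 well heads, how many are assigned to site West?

P1 → Mid
P2 → Outer
P3 → Central
P4 → East
P5 → Central
P6 → Mid
0 of the 6 go to West.

0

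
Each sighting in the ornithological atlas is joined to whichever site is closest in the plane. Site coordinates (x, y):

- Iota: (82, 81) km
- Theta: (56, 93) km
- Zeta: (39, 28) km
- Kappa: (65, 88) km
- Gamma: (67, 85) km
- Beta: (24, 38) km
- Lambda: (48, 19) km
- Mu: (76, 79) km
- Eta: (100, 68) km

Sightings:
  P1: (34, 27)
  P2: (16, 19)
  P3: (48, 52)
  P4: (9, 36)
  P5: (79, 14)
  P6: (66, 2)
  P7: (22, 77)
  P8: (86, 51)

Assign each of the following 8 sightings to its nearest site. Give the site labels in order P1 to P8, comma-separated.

P1 → Zeta (d²=26.00)
P2 → Beta (d²=425.00)
P3 → Zeta (d²=657.00)
P4 → Beta (d²=229.00)
P5 → Lambda (d²=986.00)
P6 → Lambda (d²=613.00)
P7 → Theta (d²=1412.00)
P8 → Eta (d²=485.00)

Zeta, Beta, Zeta, Beta, Lambda, Lambda, Theta, Eta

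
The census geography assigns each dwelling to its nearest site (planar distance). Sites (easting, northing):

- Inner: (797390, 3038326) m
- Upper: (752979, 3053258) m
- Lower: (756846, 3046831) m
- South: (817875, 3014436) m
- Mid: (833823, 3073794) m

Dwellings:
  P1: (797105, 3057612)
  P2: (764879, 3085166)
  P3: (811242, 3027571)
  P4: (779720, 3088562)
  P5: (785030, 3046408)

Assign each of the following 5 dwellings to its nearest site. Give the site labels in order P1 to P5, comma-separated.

Inner, Upper, South, Upper, Inner

P1 → Inner (d²=372031021.00)
P2 → Upper (d²=1159730464.00)
P3 → South (d²=216524914.00)
P4 → Upper (d²=1961453497.00)
P5 → Inner (d²=218088324.00)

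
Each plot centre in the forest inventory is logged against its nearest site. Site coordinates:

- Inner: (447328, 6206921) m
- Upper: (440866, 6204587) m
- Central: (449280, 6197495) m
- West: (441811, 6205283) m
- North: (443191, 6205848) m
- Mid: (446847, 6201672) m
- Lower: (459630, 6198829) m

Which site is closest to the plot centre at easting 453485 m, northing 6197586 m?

Central

Squared distances to each site:
Inner: 125050874.000; Upper: 208253162.000; Central: 17690306.000; West: 195526085.000; North: 174227080.000; Mid: 60758440.000; Lower: 39306074.000.
Minimum at Central.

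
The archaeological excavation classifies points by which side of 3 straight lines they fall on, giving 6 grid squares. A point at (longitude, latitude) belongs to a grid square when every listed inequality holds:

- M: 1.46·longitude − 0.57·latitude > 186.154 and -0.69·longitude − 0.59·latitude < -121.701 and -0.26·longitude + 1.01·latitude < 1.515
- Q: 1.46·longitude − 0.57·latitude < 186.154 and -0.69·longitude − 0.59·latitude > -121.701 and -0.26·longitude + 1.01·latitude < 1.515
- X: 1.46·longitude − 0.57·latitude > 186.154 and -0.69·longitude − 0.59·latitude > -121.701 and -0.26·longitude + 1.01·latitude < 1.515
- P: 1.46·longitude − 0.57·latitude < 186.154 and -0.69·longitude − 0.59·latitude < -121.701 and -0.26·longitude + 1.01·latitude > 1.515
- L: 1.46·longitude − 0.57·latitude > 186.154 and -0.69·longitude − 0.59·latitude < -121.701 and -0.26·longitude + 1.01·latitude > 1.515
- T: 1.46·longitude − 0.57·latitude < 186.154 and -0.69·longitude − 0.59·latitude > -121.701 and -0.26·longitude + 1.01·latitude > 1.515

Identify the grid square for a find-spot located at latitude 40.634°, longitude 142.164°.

1.46·142.164 − 0.57·40.634 = 184.398, which is < 186.154
-0.69·142.164 − 0.59·40.634 = -122.067, which is < -121.701
-0.26·142.164 + 1.01·40.634 = 4.078, which is > 1.515
This sign pattern matches P.

P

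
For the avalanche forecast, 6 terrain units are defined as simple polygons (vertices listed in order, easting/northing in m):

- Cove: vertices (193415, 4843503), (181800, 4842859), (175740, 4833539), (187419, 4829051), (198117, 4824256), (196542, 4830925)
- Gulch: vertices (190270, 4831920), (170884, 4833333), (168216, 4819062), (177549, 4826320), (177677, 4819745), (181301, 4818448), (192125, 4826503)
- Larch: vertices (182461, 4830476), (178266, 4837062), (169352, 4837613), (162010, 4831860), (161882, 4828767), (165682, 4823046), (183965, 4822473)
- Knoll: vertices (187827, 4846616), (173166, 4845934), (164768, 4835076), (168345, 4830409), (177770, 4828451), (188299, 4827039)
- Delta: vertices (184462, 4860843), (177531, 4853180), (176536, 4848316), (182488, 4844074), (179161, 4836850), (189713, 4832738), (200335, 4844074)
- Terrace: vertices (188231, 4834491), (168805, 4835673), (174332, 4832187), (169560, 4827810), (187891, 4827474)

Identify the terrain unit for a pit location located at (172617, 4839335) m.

Cast a ray rightward from (172617, 4839335). For each polygon, the edges (by vertex number in listed order) whose endpoints lie on opposite sides of northing = 4839335, where each meets that height, and whether that is right or left of the point:
Cove: 2–3 at easting≈179508.6 (right), 6–1 at easting≈194451.2 (right) → 2 crossings.
Gulch: no edge straddles that height → 0 crossings.
Larch: no edge straddles that height → 0 crossings.
Knoll: 2–3 at easting≈168062.1 (left), 6–1 at easting≈188002.5 (right) → 1 crossing.
Delta: 4–5 at easting≈180305.5 (right), 6–7 at easting≈195894.5 (right) → 2 crossings.
Terrace: no edge straddles that height → 0 crossings.
Only Knoll has an odd count, so the point is inside Knoll.

Knoll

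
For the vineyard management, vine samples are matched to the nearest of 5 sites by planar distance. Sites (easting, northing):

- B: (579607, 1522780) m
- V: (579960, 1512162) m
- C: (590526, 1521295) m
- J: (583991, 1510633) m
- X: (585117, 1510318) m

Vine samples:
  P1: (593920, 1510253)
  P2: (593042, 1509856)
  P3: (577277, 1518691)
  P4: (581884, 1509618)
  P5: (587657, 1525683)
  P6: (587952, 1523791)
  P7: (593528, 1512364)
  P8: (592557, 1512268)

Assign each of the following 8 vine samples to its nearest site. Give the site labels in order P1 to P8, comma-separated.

P1 → X (d²=77497034.00)
P2 → X (d²=63019069.00)
P3 → B (d²=22148821.00)
P4 → J (d²=5469674.00)
P5 → C (d²=27485705.00)
P6 → C (d²=12855492.00)
P7 → X (d²=74931037.00)
P8 → X (d²=59156100.00)

X, X, B, J, C, C, X, X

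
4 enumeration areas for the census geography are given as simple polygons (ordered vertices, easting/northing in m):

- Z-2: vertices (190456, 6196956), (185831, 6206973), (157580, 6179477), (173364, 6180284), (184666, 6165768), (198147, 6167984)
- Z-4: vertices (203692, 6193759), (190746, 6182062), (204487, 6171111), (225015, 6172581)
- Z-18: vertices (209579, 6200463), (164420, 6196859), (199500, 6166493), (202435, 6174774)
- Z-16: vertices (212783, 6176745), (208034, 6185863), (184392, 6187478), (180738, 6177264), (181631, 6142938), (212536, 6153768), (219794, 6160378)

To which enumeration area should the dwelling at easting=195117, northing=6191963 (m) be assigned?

Z-18

Cast a ray rightward from (195117, 6191963). For each polygon, the edges (by vertex number in listed order) whose endpoints lie on opposite sides of northing = 6191963, where each meets that height, and whether that is right or left of the point:
Z-2: 2–3 at easting≈170408.8 (left), 6–1 at easting≈191781.5 (left) → 0 crossings.
Z-4: 1–2 at easting≈201704.2 (right), 4–1 at easting≈205500.3 (right) → 2 crossings.
Z-18: 2–3 at easting≈170076.1 (left), 4–1 at easting≈207215.2 (right) → 1 crossing.
Z-16: no edge straddles that height → 0 crossings.
Only Z-18 has an odd count, so the point is inside Z-18.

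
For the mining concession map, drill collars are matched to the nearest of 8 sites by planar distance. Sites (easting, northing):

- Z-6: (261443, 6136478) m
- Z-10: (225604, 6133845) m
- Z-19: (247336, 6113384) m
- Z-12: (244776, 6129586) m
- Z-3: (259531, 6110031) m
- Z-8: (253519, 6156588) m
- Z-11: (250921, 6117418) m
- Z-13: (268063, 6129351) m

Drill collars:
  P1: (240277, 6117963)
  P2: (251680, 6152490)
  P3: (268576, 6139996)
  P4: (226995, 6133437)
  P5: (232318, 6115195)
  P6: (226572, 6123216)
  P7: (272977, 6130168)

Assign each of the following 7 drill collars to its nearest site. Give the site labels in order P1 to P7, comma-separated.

Z-19, Z-8, Z-6, Z-10, Z-19, Z-10, Z-13

P1 → Z-19 (d²=70796722.00)
P2 → Z-8 (d²=20175525.00)
P3 → Z-6 (d²=63256013.00)
P4 → Z-10 (d²=2101345.00)
P5 → Z-19 (d²=228820045.00)
P6 → Z-10 (d²=113912665.00)
P7 → Z-13 (d²=24814885.00)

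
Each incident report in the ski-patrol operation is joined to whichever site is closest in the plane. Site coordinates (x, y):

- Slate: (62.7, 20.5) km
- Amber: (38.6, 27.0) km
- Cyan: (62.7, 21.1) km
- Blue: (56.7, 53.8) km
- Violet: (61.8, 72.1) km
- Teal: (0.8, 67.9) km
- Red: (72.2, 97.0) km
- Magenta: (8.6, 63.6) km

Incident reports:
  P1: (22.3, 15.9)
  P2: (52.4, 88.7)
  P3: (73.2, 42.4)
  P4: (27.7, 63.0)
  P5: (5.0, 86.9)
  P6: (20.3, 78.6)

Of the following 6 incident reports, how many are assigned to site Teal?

1

P1 → Amber
P2 → Violet
P3 → Blue
P4 → Magenta
P5 → Teal
P6 → Magenta
1 of the 6 goes to Teal.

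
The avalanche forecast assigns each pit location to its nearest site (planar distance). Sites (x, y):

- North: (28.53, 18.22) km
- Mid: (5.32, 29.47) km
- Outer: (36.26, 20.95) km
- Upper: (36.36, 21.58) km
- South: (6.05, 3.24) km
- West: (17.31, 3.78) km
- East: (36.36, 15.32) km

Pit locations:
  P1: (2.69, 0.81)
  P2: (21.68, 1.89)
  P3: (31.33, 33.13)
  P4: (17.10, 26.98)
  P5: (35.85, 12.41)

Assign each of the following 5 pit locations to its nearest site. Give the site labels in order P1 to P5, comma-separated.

P1 → South (d²=17.19)
P2 → West (d²=22.67)
P3 → Upper (d²=158.70)
P4 → Mid (d²=144.97)
P5 → East (d²=8.73)

South, West, Upper, Mid, East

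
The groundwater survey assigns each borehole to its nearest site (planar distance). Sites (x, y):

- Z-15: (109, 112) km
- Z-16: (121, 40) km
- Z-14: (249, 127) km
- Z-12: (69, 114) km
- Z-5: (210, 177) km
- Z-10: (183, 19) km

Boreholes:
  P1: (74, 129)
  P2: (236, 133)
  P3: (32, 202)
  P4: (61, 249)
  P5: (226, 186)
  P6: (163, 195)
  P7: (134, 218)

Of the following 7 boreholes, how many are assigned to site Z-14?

P1 → Z-12
P2 → Z-14
P3 → Z-12
P4 → Z-12
P5 → Z-5
P6 → Z-5
P7 → Z-5
1 of the 7 goes to Z-14.

1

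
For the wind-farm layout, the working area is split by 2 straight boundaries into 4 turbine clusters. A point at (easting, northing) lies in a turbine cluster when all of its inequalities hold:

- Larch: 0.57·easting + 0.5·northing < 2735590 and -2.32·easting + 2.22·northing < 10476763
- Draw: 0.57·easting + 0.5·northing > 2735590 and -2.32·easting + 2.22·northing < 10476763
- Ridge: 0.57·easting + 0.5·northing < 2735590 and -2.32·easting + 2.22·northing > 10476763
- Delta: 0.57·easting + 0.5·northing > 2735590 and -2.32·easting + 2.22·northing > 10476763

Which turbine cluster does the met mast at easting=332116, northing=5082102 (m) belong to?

0.57·332116 + 0.5·5082102 = 2730357.120, which is < 2735590
-2.32·332116 + 2.22·5082102 = 10511757.320, which is > 10476763
This sign pattern matches Ridge.

Ridge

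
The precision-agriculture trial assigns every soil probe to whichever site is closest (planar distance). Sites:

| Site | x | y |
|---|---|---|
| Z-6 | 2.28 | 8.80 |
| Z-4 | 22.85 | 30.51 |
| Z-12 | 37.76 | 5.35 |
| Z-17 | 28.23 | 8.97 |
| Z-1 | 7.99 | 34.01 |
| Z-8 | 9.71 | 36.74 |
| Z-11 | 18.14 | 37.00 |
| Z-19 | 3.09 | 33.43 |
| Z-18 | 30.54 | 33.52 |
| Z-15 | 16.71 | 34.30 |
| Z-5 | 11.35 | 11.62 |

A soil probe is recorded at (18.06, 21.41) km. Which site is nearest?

Z-4

Squared distances to each site:
Z-6: 408.020; Z-4: 105.754; Z-12: 646.014; Z-17: 258.183; Z-1: 260.165; Z-8: 304.731; Z-11: 243.055; Z-19: 368.581; Z-18: 302.403; Z-15: 167.975; Z-5: 140.868.
Minimum at Z-4.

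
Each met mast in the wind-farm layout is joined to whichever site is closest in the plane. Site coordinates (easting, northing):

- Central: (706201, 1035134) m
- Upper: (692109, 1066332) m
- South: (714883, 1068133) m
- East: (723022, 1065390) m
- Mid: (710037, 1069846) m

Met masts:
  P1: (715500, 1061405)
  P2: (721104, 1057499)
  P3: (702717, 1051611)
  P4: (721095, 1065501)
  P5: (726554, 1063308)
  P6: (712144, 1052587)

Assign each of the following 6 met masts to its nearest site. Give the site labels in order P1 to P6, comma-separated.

P1 → South (d²=45646673.00)
P2 → East (d²=65946605.00)
P3 → Central (d²=283629785.00)
P4 → East (d²=3725650.00)
P5 → East (d²=16809748.00)
P6 → South (d²=249180237.00)

South, East, Central, East, East, South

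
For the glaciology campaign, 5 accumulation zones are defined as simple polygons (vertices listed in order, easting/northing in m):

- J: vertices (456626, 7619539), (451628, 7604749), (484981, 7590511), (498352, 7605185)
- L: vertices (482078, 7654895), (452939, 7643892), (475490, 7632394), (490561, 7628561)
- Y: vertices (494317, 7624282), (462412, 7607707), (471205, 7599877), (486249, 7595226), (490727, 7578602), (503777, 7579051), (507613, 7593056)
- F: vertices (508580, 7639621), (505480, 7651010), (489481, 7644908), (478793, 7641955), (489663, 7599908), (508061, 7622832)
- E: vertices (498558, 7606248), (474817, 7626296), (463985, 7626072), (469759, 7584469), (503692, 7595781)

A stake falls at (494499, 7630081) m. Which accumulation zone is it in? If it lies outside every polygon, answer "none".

F

Cast a ray rightward from (494499, 7630081). For each polygon, the edges (by vertex number in listed order) whose endpoints lie on opposite sides of northing = 7630081, where each meets that height, and whether that is right or left of the point:
J: no edge straddles that height → 0 crossings.
L: 3–4 at easting≈484584.5 (left), 4–1 at easting≈490071.4 (left) → 0 crossings.
Y: no edge straddles that height → 0 crossings.
F: 4–5 at easting≈481862.7 (left), 6–1 at easting≈508285.1 (right) → 1 crossing.
E: no edge straddles that height → 0 crossings.
Only F has an odd count, so the point is inside F.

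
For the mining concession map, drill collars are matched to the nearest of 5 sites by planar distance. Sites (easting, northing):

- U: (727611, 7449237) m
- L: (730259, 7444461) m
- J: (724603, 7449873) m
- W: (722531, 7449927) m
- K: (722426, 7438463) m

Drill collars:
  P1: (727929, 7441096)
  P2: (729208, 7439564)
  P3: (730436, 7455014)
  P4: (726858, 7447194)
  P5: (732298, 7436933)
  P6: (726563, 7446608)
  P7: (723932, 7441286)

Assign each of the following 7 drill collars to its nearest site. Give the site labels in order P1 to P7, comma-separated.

P1 → L (d²=16752125.00)
P2 → L (d²=25085210.00)
P3 → U (d²=41354354.00)
P4 → U (d²=4740858.00)
P5 → L (d²=60828305.00)
P6 → U (d²=8009945.00)
P7 → K (d²=10237365.00)

L, L, U, U, L, U, K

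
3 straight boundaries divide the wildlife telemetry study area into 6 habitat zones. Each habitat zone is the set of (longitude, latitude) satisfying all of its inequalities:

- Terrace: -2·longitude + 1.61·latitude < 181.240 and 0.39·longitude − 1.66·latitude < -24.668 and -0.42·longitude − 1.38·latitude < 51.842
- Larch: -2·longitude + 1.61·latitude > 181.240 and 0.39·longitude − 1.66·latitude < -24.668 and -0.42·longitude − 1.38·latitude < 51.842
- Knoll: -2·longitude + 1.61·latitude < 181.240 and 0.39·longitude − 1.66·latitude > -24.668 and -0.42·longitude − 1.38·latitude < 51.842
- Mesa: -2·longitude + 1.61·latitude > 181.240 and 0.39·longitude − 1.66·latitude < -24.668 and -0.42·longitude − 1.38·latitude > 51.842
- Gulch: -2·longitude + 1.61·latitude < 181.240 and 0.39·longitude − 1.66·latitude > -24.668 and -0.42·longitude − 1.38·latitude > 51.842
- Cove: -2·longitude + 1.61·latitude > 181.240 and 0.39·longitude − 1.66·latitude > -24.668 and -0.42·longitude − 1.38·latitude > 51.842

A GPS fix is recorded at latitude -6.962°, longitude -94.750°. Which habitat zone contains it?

Terrace

-2·-94.750 + 1.61·-6.962 = 178.291, which is < 181.240
0.39·-94.750 − 1.66·-6.962 = -25.396, which is < -24.668
-0.42·-94.750 − 1.38·-6.962 = 49.403, which is < 51.842
This sign pattern matches Terrace.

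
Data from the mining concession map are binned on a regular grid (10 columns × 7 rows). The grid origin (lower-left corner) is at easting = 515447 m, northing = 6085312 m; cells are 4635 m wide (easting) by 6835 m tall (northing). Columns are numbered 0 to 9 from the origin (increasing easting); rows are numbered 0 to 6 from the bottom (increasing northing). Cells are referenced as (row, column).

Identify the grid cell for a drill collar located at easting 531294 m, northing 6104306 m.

Column index: ⌊(531294 − 515447) / 4635⌋ = ⌊3.419⌋ = 3
Row offset from origin: ⌊(6104306 − 6085312) / 6835⌋ = ⌊2.779⌋ = 2 → row 2

(2, 3)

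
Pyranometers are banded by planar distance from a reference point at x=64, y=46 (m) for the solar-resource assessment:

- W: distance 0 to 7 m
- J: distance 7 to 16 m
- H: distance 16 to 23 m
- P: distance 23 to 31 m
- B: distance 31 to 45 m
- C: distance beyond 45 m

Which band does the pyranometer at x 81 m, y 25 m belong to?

P

Distance = √((81−64)² + (25−46)²) = √(289.000 + 441.000) = 27.019 m.
23 ≤ 27.019 < 31 → P.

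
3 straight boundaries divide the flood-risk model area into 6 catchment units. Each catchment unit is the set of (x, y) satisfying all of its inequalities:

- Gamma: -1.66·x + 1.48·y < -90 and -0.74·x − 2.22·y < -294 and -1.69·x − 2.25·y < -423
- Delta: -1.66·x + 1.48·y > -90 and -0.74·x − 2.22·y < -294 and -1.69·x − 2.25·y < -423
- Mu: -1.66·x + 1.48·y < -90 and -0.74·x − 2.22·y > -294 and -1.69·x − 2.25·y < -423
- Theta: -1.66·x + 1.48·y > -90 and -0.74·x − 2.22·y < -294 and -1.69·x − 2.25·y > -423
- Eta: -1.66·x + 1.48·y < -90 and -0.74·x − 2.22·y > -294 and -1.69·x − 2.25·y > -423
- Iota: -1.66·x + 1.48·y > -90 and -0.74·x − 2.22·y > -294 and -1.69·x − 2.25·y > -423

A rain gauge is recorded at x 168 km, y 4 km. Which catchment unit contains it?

-1.66·168 + 1.48·4 = -272.960, which is < -90
-0.74·168 − 2.22·4 = -133.200, which is > -294
-1.69·168 − 2.25·4 = -292.920, which is > -423
This sign pattern matches Eta.

Eta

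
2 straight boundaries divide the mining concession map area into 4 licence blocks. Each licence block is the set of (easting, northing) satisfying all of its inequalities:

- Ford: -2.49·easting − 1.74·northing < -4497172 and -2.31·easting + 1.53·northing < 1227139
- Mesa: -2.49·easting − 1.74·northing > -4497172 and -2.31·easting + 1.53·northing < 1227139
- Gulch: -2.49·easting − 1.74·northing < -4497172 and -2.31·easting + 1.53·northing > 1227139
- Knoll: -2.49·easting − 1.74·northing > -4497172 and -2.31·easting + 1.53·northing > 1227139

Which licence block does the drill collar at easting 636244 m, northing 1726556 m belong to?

Ford

-2.49·636244 − 1.74·1726556 = -4588455.000, which is < -4497172
-2.31·636244 + 1.53·1726556 = 1171907.040, which is < 1227139
This sign pattern matches Ford.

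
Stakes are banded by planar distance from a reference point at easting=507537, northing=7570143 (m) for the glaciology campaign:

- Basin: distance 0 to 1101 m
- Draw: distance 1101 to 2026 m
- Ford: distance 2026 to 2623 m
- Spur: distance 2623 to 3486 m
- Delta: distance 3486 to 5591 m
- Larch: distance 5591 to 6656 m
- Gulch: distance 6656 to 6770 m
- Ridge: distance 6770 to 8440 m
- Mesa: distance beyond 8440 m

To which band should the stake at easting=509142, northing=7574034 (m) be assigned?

Delta

Distance = √((509142−507537)² + (7574034−7570143)²) = √(2576025.000 + 15139881.000) = 4209.027 m.
3486 ≤ 4209.027 < 5591 → Delta.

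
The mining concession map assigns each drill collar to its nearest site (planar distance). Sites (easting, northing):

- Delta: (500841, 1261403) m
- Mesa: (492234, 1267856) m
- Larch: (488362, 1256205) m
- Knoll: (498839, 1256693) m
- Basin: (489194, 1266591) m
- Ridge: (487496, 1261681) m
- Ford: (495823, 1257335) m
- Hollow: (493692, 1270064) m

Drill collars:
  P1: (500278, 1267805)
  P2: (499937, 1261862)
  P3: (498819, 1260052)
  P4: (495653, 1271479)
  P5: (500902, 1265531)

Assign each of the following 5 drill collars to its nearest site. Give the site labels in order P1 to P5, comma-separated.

P1 → Delta (d²=41302573.00)
P2 → Delta (d²=1027897.00)
P3 → Delta (d²=5913685.00)
P4 → Hollow (d²=5847746.00)
P5 → Delta (d²=17044105.00)

Delta, Delta, Delta, Hollow, Delta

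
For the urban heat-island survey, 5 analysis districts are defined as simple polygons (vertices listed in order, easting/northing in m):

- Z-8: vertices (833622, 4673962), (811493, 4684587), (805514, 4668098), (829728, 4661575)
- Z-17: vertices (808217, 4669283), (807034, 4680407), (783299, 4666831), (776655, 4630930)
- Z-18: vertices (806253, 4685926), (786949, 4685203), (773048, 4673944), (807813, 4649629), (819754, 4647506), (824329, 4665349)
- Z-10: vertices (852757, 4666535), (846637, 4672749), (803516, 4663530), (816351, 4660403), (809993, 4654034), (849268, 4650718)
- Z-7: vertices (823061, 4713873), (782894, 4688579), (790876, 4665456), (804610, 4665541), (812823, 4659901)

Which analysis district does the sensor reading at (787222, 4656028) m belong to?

Cast a ray rightward from (787222, 4656028). For each polygon, the edges (by vertex number in listed order) whose endpoints lie on opposite sides of northing = 4656028, where each meets that height, and whether that is right or left of the point:
Z-8: no edge straddles that height → 0 crossings.
Z-17: 3–4 at easting≈781299.7 (left), 4–1 at easting≈797309.0 (right) → 1 crossing.
Z-18: 3–4 at easting≈798663.9 (right), 5–6 at easting≈821939.1 (right) → 2 crossings.
Z-10: 4–5 at easting≈811983.6 (right), 6–1 at easting≈850439.3 (right) → 2 crossings.
Z-7: no edge straddles that height → 0 crossings.
Only Z-17 has an odd count, so the point is inside Z-17.

Z-17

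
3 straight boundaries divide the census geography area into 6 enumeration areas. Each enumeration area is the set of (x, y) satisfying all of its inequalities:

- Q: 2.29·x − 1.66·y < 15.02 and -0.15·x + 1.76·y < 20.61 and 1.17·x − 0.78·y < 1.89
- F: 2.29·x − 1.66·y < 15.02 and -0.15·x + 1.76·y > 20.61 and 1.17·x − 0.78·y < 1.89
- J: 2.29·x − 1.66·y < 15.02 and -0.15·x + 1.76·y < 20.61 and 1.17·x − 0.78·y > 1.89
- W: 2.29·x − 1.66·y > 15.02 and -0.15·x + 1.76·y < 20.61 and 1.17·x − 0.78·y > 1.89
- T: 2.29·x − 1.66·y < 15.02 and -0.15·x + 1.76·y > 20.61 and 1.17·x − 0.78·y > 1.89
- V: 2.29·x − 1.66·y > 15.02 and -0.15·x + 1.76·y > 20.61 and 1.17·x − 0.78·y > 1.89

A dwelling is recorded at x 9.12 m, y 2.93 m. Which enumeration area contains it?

W

2.29·9.12 − 1.66·2.93 = 16.021, which is > 15.02
-0.15·9.12 + 1.76·2.93 = 3.789, which is < 20.61
1.17·9.12 − 0.78·2.93 = 8.385, which is > 1.89
This sign pattern matches W.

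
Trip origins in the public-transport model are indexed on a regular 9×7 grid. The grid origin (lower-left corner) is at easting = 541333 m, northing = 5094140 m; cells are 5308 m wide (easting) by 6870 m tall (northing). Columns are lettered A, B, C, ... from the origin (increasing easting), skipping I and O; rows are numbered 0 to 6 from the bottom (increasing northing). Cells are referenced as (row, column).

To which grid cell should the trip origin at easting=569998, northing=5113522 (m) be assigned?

(2, F)

Column index: ⌊(569998 − 541333) / 5308⌋ = ⌊5.400⌋ = 5 → column F
Row offset from origin: ⌊(5113522 − 5094140) / 6870⌋ = ⌊2.821⌋ = 2 → row 2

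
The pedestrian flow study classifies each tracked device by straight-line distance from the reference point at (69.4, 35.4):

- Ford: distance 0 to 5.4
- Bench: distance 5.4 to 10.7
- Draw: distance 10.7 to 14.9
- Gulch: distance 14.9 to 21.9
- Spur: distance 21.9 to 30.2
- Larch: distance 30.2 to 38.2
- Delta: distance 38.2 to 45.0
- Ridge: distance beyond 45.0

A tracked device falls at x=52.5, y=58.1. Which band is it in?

Spur

Distance = √((52.5−69.4)² + (58.1−35.4)²) = √(285.610 + 515.290) = 28.300.
21.9 ≤ 28.300 < 30.2 → Spur.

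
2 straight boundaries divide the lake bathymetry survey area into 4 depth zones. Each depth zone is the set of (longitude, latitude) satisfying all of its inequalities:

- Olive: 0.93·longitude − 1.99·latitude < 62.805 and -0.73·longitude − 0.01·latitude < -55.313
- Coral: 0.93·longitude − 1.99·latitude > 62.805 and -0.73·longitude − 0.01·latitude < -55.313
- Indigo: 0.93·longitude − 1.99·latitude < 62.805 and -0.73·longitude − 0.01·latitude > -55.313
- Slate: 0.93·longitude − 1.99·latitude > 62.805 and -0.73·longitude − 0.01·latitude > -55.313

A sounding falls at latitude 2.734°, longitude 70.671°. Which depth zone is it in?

Indigo

0.93·70.671 − 1.99·2.734 = 60.283, which is < 62.805
-0.73·70.671 − 0.01·2.734 = -51.617, which is > -55.313
This sign pattern matches Indigo.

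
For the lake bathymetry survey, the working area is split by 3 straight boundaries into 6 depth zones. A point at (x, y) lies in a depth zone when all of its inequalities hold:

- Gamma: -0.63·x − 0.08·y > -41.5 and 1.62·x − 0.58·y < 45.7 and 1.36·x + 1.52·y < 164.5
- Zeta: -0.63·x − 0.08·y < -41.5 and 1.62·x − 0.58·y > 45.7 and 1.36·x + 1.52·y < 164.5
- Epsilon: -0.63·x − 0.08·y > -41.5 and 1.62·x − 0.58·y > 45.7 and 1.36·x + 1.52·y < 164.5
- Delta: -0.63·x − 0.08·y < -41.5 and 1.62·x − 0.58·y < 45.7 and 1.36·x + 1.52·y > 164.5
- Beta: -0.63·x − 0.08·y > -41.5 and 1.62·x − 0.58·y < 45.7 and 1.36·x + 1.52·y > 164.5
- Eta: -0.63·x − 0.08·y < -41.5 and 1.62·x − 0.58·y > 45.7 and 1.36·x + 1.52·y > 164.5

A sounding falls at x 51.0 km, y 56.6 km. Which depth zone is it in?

Epsilon

-0.63·51.0 − 0.08·56.6 = -36.658, which is > -41.5
1.62·51.0 − 0.58·56.6 = 49.792, which is > 45.7
1.36·51.0 + 1.52·56.6 = 155.392, which is < 164.5
This sign pattern matches Epsilon.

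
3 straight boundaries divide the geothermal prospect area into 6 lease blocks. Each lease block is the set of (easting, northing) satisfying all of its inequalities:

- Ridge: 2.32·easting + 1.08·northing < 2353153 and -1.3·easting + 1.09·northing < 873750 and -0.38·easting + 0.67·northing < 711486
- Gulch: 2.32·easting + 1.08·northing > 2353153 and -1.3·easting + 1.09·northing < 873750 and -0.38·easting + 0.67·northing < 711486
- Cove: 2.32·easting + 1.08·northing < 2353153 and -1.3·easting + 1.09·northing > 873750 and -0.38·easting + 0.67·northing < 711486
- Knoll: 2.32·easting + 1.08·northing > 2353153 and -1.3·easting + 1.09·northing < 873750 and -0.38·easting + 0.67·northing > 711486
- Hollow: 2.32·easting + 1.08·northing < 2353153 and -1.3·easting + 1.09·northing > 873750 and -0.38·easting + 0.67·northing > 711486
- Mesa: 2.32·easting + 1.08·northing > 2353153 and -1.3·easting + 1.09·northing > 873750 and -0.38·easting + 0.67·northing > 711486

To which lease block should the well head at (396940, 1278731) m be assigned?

Cove

2.32·396940 + 1.08·1278731 = 2301930.280, which is < 2353153
-1.3·396940 + 1.09·1278731 = 877794.790, which is > 873750
-0.38·396940 + 0.67·1278731 = 705912.570, which is < 711486
This sign pattern matches Cove.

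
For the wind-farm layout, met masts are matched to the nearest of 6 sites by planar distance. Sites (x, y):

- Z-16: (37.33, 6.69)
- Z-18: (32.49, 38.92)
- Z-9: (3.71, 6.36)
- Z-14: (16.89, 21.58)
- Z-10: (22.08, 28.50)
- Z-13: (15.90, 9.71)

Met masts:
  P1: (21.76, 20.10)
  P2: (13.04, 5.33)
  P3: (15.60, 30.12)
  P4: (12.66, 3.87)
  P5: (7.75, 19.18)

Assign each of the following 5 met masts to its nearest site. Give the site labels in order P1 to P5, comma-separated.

Z-14, Z-13, Z-10, Z-13, Z-14

P1 → Z-14 (d²=25.91)
P2 → Z-13 (d²=27.36)
P3 → Z-10 (d²=44.61)
P4 → Z-13 (d²=44.60)
P5 → Z-14 (d²=89.30)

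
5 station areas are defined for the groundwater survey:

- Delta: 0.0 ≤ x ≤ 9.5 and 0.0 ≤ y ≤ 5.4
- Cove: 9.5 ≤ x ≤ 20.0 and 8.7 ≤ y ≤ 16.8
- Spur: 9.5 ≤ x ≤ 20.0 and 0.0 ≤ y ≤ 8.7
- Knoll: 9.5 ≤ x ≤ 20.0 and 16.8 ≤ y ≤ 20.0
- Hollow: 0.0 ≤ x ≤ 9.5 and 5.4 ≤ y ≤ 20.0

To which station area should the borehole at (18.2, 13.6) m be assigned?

The point has x = 18.2 and y = 13.6.
Only Cove satisfies 9.5 ≤ x ≤ 20.0 and 8.7 ≤ y ≤ 16.8.

Cove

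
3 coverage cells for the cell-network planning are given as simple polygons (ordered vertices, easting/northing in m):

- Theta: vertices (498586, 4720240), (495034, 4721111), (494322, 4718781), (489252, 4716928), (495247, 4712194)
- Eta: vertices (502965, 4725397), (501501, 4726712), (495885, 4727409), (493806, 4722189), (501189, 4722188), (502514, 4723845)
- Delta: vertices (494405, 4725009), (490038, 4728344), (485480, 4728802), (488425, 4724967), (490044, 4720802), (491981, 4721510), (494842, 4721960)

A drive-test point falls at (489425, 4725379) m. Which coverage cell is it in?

Cast a ray rightward from (489425, 4725379). For each polygon, the edges (by vertex number in listed order) whose endpoints lie on opposite sides of northing = 4725379, where each meets that height, and whether that is right or left of the point:
Theta: no edge straddles that height → 0 crossings.
Eta: 3–4 at easting≈495076.5 (right), 6–1 at easting≈502959.8 (right) → 2 crossings.
Delta: 1–2 at easting≈493920.5 (right), 3–4 at easting≈488108.6 (left) → 1 crossing.
Only Delta has an odd count, so the point is inside Delta.

Delta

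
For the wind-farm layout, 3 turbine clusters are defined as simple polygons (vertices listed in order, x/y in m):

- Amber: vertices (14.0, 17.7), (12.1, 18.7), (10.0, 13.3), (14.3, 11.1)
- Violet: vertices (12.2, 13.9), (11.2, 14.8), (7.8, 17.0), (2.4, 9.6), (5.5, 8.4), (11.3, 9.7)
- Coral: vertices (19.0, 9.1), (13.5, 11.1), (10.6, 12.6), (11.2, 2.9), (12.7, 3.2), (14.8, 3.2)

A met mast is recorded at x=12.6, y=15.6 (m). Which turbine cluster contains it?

Amber

Cast a ray rightward from (12.6, 15.6). For each polygon, the edges (by vertex number in listed order) whose endpoints lie on opposite sides of y = 15.6, where each meets that height, and whether that is right or left of the point:
Amber: 2–3 at x≈10.89 (left), 4–1 at x≈14.10 (right) → 1 crossing.
Violet: 2–3 at x≈9.96 (left), 3–4 at x≈6.78 (left) → 0 crossings.
Coral: no edge straddles that height → 0 crossings.
Only Amber has an odd count, so the point is inside Amber.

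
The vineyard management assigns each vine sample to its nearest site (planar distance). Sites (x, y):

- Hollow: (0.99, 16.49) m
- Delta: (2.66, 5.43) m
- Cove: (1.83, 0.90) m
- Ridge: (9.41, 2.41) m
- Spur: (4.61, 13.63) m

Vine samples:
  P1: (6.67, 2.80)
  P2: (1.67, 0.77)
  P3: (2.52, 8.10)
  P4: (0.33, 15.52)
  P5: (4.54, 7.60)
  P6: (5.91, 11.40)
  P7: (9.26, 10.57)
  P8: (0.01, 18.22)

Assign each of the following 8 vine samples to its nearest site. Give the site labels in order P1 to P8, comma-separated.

P1 → Ridge (d²=7.66)
P2 → Cove (d²=0.04)
P3 → Delta (d²=7.15)
P4 → Hollow (d²=1.38)
P5 → Delta (d²=8.24)
P6 → Spur (d²=6.66)
P7 → Spur (d²=30.99)
P8 → Hollow (d²=3.95)

Ridge, Cove, Delta, Hollow, Delta, Spur, Spur, Hollow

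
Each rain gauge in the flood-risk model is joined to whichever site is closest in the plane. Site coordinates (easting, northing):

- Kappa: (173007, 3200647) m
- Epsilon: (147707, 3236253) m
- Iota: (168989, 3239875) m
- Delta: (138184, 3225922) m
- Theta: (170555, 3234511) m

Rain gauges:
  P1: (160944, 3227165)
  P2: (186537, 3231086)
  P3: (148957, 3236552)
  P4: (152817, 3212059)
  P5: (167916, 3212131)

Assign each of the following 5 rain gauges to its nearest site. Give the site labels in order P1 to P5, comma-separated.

Theta, Theta, Epsilon, Delta, Kappa

P1 → Theta (d²=146335037.00)
P2 → Theta (d²=267154949.00)
P3 → Epsilon (d²=1651901.00)
P4 → Delta (d²=406307458.00)
P5 → Kappa (d²=157800537.00)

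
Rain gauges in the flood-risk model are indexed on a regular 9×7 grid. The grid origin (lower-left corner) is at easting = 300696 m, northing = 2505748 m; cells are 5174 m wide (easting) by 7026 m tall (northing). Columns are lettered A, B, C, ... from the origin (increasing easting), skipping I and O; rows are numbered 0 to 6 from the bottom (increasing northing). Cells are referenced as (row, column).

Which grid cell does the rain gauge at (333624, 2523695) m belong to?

(2, G)

Column index: ⌊(333624 − 300696) / 5174⌋ = ⌊6.364⌋ = 6 → column G
Row offset from origin: ⌊(2523695 − 2505748) / 7026⌋ = ⌊2.554⌋ = 2 → row 2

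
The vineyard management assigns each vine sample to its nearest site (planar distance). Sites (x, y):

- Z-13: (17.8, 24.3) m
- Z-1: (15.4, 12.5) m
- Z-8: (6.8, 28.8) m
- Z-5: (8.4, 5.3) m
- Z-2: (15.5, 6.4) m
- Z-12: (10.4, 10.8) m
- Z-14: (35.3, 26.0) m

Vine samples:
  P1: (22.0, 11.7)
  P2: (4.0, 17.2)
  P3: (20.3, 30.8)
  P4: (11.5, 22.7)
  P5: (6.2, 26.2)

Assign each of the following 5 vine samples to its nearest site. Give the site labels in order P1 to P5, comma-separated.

Z-1, Z-12, Z-13, Z-13, Z-8

P1 → Z-1 (d²=44.20)
P2 → Z-12 (d²=81.92)
P3 → Z-13 (d²=48.50)
P4 → Z-13 (d²=42.25)
P5 → Z-8 (d²=7.12)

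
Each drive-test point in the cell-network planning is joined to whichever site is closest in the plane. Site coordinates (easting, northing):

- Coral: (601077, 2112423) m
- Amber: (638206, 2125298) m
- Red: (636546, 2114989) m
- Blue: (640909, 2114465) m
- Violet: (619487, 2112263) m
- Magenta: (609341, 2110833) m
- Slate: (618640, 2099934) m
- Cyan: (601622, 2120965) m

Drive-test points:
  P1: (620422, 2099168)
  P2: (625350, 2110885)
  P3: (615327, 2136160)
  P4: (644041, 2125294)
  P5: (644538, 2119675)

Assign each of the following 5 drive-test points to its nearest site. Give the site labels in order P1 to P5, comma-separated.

Slate, Violet, Cyan, Amber, Blue

P1 → Slate (d²=3762280.00)
P2 → Violet (d²=36273653.00)
P3 → Cyan (d²=418715050.00)
P4 → Amber (d²=34047241.00)
P5 → Blue (d²=40313741.00)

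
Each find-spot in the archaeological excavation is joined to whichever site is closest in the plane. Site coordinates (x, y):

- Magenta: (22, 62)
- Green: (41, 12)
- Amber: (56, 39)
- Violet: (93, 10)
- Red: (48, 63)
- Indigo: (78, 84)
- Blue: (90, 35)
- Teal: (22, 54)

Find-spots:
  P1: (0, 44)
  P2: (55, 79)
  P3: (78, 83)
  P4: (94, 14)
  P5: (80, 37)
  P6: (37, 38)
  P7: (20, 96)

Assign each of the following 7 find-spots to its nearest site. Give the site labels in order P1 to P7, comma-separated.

Teal, Red, Indigo, Violet, Blue, Amber, Magenta

P1 → Teal (d²=584.00)
P2 → Red (d²=305.00)
P3 → Indigo (d²=1.00)
P4 → Violet (d²=17.00)
P5 → Blue (d²=104.00)
P6 → Amber (d²=362.00)
P7 → Magenta (d²=1160.00)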